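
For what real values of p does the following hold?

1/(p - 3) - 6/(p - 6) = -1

p = 2.6411 or p = 11.3589

Multiply both sides by (p - 3)(p - 6):
(p - 6) - 6(p - 3) = -(p - 3)(p - 6).
Expand and collect terms: -p² + 14p - 30 = 0.
By the quadratic formula, p = (-14 ± √76) / -2, so p ≈ 2.6411 or p ≈ 11.3589.
Neither value makes a denominator zero (p ≠ 3, p ≠ 6), so both are valid.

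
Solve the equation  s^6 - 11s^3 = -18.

s = 1.2599 or s = 2.0801

Let u = s^3. The equation becomes u^2 - 11u + 18 = 0.
Factor: (u - 9)(u - 2) = 0, so u = 9 or u = 2.
s^3 = 9 gives s = (9)^(1/3) ~= 2.0801.
s^3 = 2 gives s = (2)^(1/3) ~= 1.2599.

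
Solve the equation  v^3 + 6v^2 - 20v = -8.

Rearrange: v^3 + 6v^2 - 20v + 8 = 0.
Possible rational roots are divisors of 8. Testing v = 2 gives 0, so (v - 2) is a factor.
Divide: v^3 + 6v^2 - 20v + 8 = (v - 2)(v^2 + 8v - 4).
Apply the quadratic formula to v^2 + 8v - 4 = 0: v = (-8 +/- sqrt(80))/2, i.e. v ~= 0.4721 or v ~= -8.4721.

v = -8.4721 or v = 0.4721 or v = 2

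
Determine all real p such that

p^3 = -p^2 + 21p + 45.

p = -3 or p = 5

Rearrange: p^3 + p^2 - 21p - 45 = 0.
Possible rational roots are divisors of -45. Testing p = 5 gives 0, so (p - 5) is a factor.
Divide: p^3 + p^2 - 21p - 45 = (p - 5)(p^2 + 6p + 9).
The quadratic has the repeated root p = -3.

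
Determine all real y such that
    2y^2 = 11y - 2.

y = 0.1883 or y = 5.3117

Rearrange to standard form: 2y^2 - 11y + 2 = 0.
Discriminant: (-11)^2 - 4*2*2 = 105.
Quadratic formula: y = (11 +/- sqrt(105)) / 4.
So y = sqrt(105)/4 + 11/4 ~= 5.3117 or y = 11/4 - sqrt(105)/4 ~= 0.1883.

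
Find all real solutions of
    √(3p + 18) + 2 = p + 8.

Isolate the radical: √(3p + 18) = p + 6.
Square both sides: 3p + 18 = (p + 6)².
Expand and rearrange: p² + 9p + 18 = 0.
Solving gives p = -3 or p = -6.
Check each candidate in the original equation:
  p = -3: √(9) = 3, while p + 6 = 3 — valid.
  p = -6: √(0) = 0, while p + 6 = 0 — valid.

p = -6 or p = -3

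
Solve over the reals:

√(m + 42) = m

m = 7

Square both sides: m + 42 = (m)².
Expand and rearrange: m² - m - 42 = 0.
Solving gives m = 7 or m = -6.
Check each candidate in the original equation:
  m = 7: √(49) = 7, while m = 7 — valid.
  m = -6: √(36) = 6, while m = -6 — extraneous.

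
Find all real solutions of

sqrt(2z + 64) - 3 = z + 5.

Isolate the radical: sqrt(2z + 64) = z + 8.
Square both sides: 2z + 64 = (z + 8)^2.
Expand and rearrange: z^2 + 14z = 0.
Solving gives z = 0 or z = -14.
Check each candidate in the original equation:
  z = 0: sqrt(64) = 8, while z + 8 = 8 — valid.
  z = -14: sqrt(36) = 6, while z + 8 = -6 — extraneous.

z = 0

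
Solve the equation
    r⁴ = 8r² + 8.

r = -2.9831 or r = 2.9831

Let u = r². The equation becomes u² - 8u - 8 = 0.
By the quadratic formula, u = 4 + 2·√(6) or u = 4 - 2·√(6).
r² = 4 + 2·√(6) gives r = ±√(4 + 2·√(6)) ≈ ±2.9831.
r² = 4 - 2·√(6) < 0 has no real solution.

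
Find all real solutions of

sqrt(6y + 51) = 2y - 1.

y = 5

Square both sides: 6y + 51 = (2y - 1)^2.
Expand and rearrange: 4y^2 - 10y - 50 = 0.
Solving gives y = 5 or y = -2.5.
Check each candidate in the original equation:
  y = 5: sqrt(81) = 9, while 2y - 1 = 9 — valid.
  y = -2.5: sqrt(36) = 6, while 2y - 1 = -6 — extraneous.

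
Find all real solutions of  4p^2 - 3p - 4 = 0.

Discriminant: (-3)^2 - 4*4*(-4) = 73.
Quadratic formula: p = (3 +/- sqrt(73)) / 8.
So p = 3/8 + sqrt(73)/8 ~= 1.443 or p = 3/8 - sqrt(73)/8 ~= -0.693.

p = -0.693 or p = 1.443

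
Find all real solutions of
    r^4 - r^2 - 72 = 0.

Let u = r^2. The equation becomes u^2 - u - 72 = 0.
Factor: (u + 8)(u - 9) = 0, so u = -8 or u = 9.
r^2 = -8 < 0 has no real solution.
r^2 = 9 gives r = +/-3.

r = -3 or r = 3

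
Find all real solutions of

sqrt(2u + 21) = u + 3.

Square both sides: 2u + 21 = (u + 3)^2.
Expand and rearrange: u^2 + 4u - 12 = 0.
Solving gives u = 2 or u = -6.
Check each candidate in the original equation:
  u = 2: sqrt(25) = 5, while u + 3 = 5 — valid.
  u = -6: sqrt(9) = 3, while u + 3 = -3 — extraneous.

u = 2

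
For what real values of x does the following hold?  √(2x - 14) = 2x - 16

x = 9

Square both sides: 2x - 14 = (2x - 16)².
Expand and rearrange: 4x² - 66x + 270 = 0.
Solving gives x = 9 or x = 7.5.
Check each candidate in the original equation:
  x = 9: √(4) = 2, while 2x - 16 = 2 — valid.
  x = 7.5: √(1) = 1, while 2x - 16 = -1 — extraneous.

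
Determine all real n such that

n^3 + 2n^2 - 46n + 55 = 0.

n = -8.3218 or n = 1.3218 or n = 5

Possible rational roots are divisors of 55. Testing n = 5 gives 0, so (n - 5) is a factor.
Divide: n^3 + 2n^2 - 46n + 55 = (n - 5)(n^2 + 7n - 11).
Apply the quadratic formula to n^2 + 7n - 11 = 0: n = (-7 +/- sqrt(93))/2, i.e. n ~= 1.3218 or n ~= -8.3218.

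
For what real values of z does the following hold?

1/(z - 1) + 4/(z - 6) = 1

z = 1.5279 or z = 10.4721

Multiply both sides by (z - 1)(z - 6):
(z - 6) + 4(z - 1) = (z - 1)(z - 6).
Expand and collect terms: z² - 12z + 16 = 0.
By the quadratic formula, z = (12 ± √80) / 2, so z ≈ 10.4721 or z ≈ 1.5279.
Neither value makes a denominator zero (z ≠ 1, z ≠ 6), so both are valid.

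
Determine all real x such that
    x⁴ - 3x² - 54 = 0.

x = -3 or x = 3

Let u = x². The equation becomes u² - 3u - 54 = 0.
Factor: (u - 9)(u + 6) = 0, so u = 9 or u = -6.
x² = 9 gives x = ±3.
x² = -6 < 0 has no real solution.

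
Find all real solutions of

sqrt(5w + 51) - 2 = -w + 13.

Isolate the radical: sqrt(5w + 51) = -w + 15.
Square both sides: 5w + 51 = (-w + 15)^2.
Expand and rearrange: w^2 - 35w + 174 = 0.
Solving gives w = 29 or w = 6.
Check each candidate in the original equation:
  w = 29: sqrt(196) = 14, while -w + 15 = -14 — extraneous.
  w = 6: sqrt(81) = 9, while -w + 15 = 9 — valid.

w = 6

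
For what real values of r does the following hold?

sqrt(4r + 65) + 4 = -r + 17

r = 4

Isolate the radical: sqrt(4r + 65) = -r + 13.
Square both sides: 4r + 65 = (-r + 13)^2.
Expand and rearrange: r^2 - 30r + 104 = 0.
Solving gives r = 26 or r = 4.
Check each candidate in the original equation:
  r = 26: sqrt(169) = 13, while -r + 13 = -13 — extraneous.
  r = 4: sqrt(81) = 9, while -r + 13 = 9 — valid.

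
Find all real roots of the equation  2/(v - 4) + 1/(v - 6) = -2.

v = 2.8139 or v = 5.6861

Multiply both sides by (v - 4)(v - 6):
2(v - 6) + (v - 4) = -2(v - 4)(v - 6).
Expand and collect terms: -2v^2 + 17v - 32 = 0.
By the quadratic formula, v = (-17 +/- sqrt(33)) / -4, so v ~= 2.8139 or v ~= 5.6861.
Neither value makes a denominator zero (v != 4, v != 6), so both are valid.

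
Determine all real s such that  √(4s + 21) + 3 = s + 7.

Isolate the radical: √(4s + 21) = s + 4.
Square both sides: 4s + 21 = (s + 4)².
Expand and rearrange: s² + 4s - 5 = 0.
Solving gives s = 1 or s = -5.
Check each candidate in the original equation:
  s = 1: √(25) = 5, while s + 4 = 5 — valid.
  s = -5: √(1) = 1, while s + 4 = -1 — extraneous.

s = 1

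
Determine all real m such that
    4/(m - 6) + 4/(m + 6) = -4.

Multiply both sides by (m - 6)(m + 6):
4(m + 6) + 4(m - 6) = -4(m - 6)(m + 6).
Expand and collect terms: -4m² - 8m + 144 = 0.
By the quadratic formula, m = (8 ± √2368) / -8, so m ≈ -7.0828 or m ≈ 5.0828.
Neither value makes a denominator zero (m ≠ 6, m ≠ -6), so both are valid.

m = -7.0828 or m = 5.0828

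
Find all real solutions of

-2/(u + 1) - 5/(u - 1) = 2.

u = -3.3508 or u = -0.1492

Multiply both sides by (u + 1)(u - 1):
-2(u - 1) - 5(u + 1) = 2(u + 1)(u - 1).
Expand and collect terms: 2u^2 + 7u + 1 = 0.
By the quadratic formula, u = (-7 +/- sqrt(41)) / 4, so u ~= -0.1492 or u ~= -3.3508.
Neither value makes a denominator zero (u != -1, u != 1), so both are valid.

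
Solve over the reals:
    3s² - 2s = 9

Rearrange to standard form: 3s² - 2s - 9 = 0.
Discriminant: (-2)² − 4·3·(-9) = 112.
Quadratic formula: s = (2 ± √112) / 6.
So s = 1/3 + 2·√(7)/3 ≈ 2.0972 or s = 1/3 - 2·√(7)/3 ≈ -1.4305.

s = -1.4305 or s = 2.0972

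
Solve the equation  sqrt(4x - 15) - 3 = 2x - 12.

x = 6

Isolate the radical: sqrt(4x - 15) = 2x - 9.
Square both sides: 4x - 15 = (2x - 9)^2.
Expand and rearrange: 4x^2 - 40x + 96 = 0.
Solving gives x = 6 or x = 4.
Check each candidate in the original equation:
  x = 6: sqrt(9) = 3, while 2x - 9 = 3 — valid.
  x = 4: sqrt(1) = 1, while 2x - 9 = -1 — extraneous.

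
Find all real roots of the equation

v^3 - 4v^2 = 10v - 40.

v = -3.1623 or v = 3.1623 or v = 4

Rearrange: v^3 - 4v^2 - 10v + 40 = 0.
Possible rational roots are divisors of 40. Testing v = 4 gives 0, so (v - 4) is a factor.
Divide: v^3 - 4v^2 - 10v + 40 = (v - 4)(v^2 - 10).
Apply the quadratic formula to v^2 - 10 = 0: v = (0 +/- sqrt(40))/2, i.e. v ~= 3.1623 or v ~= -3.1623.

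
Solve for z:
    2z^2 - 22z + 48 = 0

Factor: 2(z - 3)(z - 8) = 0.
So z = 3 or z = 8.

z = 3 or z = 8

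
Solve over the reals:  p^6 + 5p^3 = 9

p = -1.8571 or p = 1.1201

Let u = p^3. The equation becomes u^2 + 5u - 9 = 0.
By the quadratic formula, u = -5/2 + sqrt(61)/2 or u = -sqrt(61)/2 - 5/2.
p^3 = -5/2 + sqrt(61)/2 gives p = (-5/2 + sqrt(61)/2)^(1/3) ~= 1.1201.
p^3 = -sqrt(61)/2 - 5/2 gives p = -(5/2 + sqrt(61)/2)^(1/3) ~= -1.8571.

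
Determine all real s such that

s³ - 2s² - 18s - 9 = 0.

Possible rational roots are divisors of -9. Testing s = -3 gives 0, so (s + 3) is a factor.
Divide: s³ - 2s² - 18s - 9 = (s + 3)(s² - 5s - 3).
Apply the quadratic formula to s² - 5s - 3 = 0: s = (5 ± √37)/2, i.e. s ≈ 5.5414 or s ≈ -0.5414.

s = -3 or s = -0.5414 or s = 5.5414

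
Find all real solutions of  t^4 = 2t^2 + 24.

Let u = t^2. The equation becomes u^2 - 2u - 24 = 0.
Factor: (u - 6)(u + 4) = 0, so u = 6 or u = -4.
t^2 = 6 gives t = +/-sqrt(6) ~= +/-2.4495.
t^2 = -4 < 0 has no real solution.

t = -2.4495 or t = 2.4495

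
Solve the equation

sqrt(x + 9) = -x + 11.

Square both sides: x + 9 = (-x + 11)^2.
Expand and rearrange: x^2 - 23x + 112 = 0.
Solving gives x = 16 or x = 7.
Check each candidate in the original equation:
  x = 16: sqrt(25) = 5, while -x + 11 = -5 — extraneous.
  x = 7: sqrt(16) = 4, while -x + 11 = 4 — valid.

x = 7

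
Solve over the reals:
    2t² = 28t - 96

t = 6 or t = 8

Bring every term to one side: 2t² - 28t + 96 = 0.
Factor: 2(t - 6)(t - 8) = 0.
So t = 6 or t = 8.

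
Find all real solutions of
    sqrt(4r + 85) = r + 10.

r = -1

Square both sides: 4r + 85 = (r + 10)^2.
Expand and rearrange: r^2 + 16r + 15 = 0.
Solving gives r = -1 or r = -15.
Check each candidate in the original equation:
  r = -1: sqrt(81) = 9, while r + 10 = 9 — valid.
  r = -15: sqrt(25) = 5, while r + 10 = -5 — extraneous.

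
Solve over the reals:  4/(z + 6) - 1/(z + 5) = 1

Multiply both sides by (z + 6)(z + 5):
4(z + 5) - (z + 6) = (z + 6)(z + 5).
Expand and collect terms: z² + 8z + 16 = 0.
This has the repeated root z = -4.
Neither value makes a denominator zero (z ≠ -6, z ≠ -5), so both are valid.

z = -4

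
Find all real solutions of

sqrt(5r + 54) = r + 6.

Square both sides: 5r + 54 = (r + 6)^2.
Expand and rearrange: r^2 + 7r - 18 = 0.
Solving gives r = 2 or r = -9.
Check each candidate in the original equation:
  r = 2: sqrt(64) = 8, while r + 6 = 8 — valid.
  r = -9: sqrt(9) = 3, while r + 6 = -3 — extraneous.

r = 2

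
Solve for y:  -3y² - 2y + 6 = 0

y = -1.7863 or y = 1.1196

Discriminant: (-2)² − 4·(-3)·6 = 76.
Quadratic formula: y = (2 ± √76) / (-6).
So y = -√(19)/3 - 1/3 ≈ -1.7863 or y = -1/3 + √(19)/3 ≈ 1.1196.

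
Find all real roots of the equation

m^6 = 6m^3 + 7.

Let u = m^3. The equation becomes u^2 - 6u - 7 = 0.
Factor: (u + 1)(u - 7) = 0, so u = -1 or u = 7.
m^3 = -1 gives m = -1.
m^3 = 7 gives m = (7)^(1/3) ~= 1.9129.

m = -1 or m = 1.9129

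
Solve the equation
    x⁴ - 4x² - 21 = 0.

x = -2.6458 or x = 2.6458

Let u = x². The equation becomes u² - 4u - 21 = 0.
Factor: (u - 7)(u + 3) = 0, so u = 7 or u = -3.
x² = 7 gives x = ±√(7) ≈ ±2.6458.
x² = -3 < 0 has no real solution.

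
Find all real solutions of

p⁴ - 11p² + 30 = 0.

p = -2.4495 or p = -2.2361 or p = 2.2361 or p = 2.4495

Let u = p². The equation becomes u² - 11u + 30 = 0.
Factor: (u - 5)(u - 6) = 0, so u = 5 or u = 6.
p² = 5 gives p = ±√(5) ≈ ±2.2361.
p² = 6 gives p = ±√(6) ≈ ±2.4495.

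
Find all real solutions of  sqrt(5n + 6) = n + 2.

n = -1 or n = 2

Square both sides: 5n + 6 = (n + 2)^2.
Expand and rearrange: n^2 - n - 2 = 0.
Solving gives n = 2 or n = -1.
Check each candidate in the original equation:
  n = 2: sqrt(16) = 4, while n + 2 = 4 — valid.
  n = -1: sqrt(1) = 1, while n + 2 = 1 — valid.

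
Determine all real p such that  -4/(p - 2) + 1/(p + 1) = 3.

Multiply both sides by (p - 2)(p + 1):
-4(p + 1) + (p - 2) = 3(p - 2)(p + 1).
Expand and collect terms: 3p^2 = 0.
This has the repeated root p = 0.
Neither value makes a denominator zero (p != 2, p != -1), so both are valid.

p = 0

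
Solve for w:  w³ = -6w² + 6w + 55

Rearrange: w³ + 6w² - 6w - 55 = 0.
Possible rational roots are divisors of -55. Testing w = -5 gives 0, so (w + 5) is a factor.
Divide: w³ + 6w² - 6w - 55 = (w + 5)(w² + w - 11).
Apply the quadratic formula to w² + w - 11 = 0: w = (-1 ± √45)/2, i.e. w ≈ 2.8541 or w ≈ -3.8541.

w = -5 or w = -3.8541 or w = 2.8541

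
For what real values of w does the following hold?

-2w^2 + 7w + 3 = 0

w = -0.386 or w = 3.886

Discriminant: (7)^2 - 4*(-2)*3 = 73.
Quadratic formula: w = (-7 +/- sqrt(73)) / (-4).
So w = 7/4 - sqrt(73)/4 ~= -0.386 or w = 7/4 + sqrt(73)/4 ~= 3.886.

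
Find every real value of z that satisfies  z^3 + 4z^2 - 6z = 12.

Rearrange: z^3 + 4z^2 - 6z - 12 = 0.
Possible rational roots are divisors of -12. Testing z = 2 gives 0, so (z - 2) is a factor.
Divide: z^3 + 4z^2 - 6z - 12 = (z - 2)(z^2 + 6z + 6).
Apply the quadratic formula to z^2 + 6z + 6 = 0: z = (-6 +/- sqrt(12))/2, i.e. z ~= -1.2679 or z ~= -4.7321.

z = -4.7321 or z = -1.2679 or z = 2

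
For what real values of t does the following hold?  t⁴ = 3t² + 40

t = -2.8284 or t = 2.8284

Let u = t². The equation becomes u² - 3u - 40 = 0.
Factor: (u - 8)(u + 5) = 0, so u = 8 or u = -5.
t² = 8 gives t = ±2·√(2) ≈ ±2.8284.
t² = -5 < 0 has no real solution.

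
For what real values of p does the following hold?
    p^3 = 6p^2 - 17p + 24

p = 3

Rearrange: p^3 - 6p^2 + 17p - 24 = 0.
Possible rational roots are divisors of -24. Testing p = 3 gives 0, so (p - 3) is a factor.
Divide: p^3 - 6p^2 + 17p - 24 = (p - 3)(p^2 - 3p + 8).
The quadratic p^2 - 3p + 8 has discriminant -23 < 0, so no further real roots.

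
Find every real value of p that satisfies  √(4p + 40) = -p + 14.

p = 6

Square both sides: 4p + 40 = (-p + 14)².
Expand and rearrange: p² - 32p + 156 = 0.
Solving gives p = 26 or p = 6.
Check each candidate in the original equation:
  p = 26: √(144) = 12, while -p + 14 = -12 — extraneous.
  p = 6: √(64) = 8, while -p + 14 = 8 — valid.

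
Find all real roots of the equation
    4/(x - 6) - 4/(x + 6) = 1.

Multiply both sides by (x - 6)(x + 6):
4(x + 6) - 4(x - 6) = (x - 6)(x + 6).
Expand and collect terms: x^2 - 84 = 0.
By the quadratic formula, x = (0 +/- sqrt(336)) / 2, so x ~= 9.1652 or x ~= -9.1652.
Neither value makes a denominator zero (x != 6, x != -6), so both are valid.

x = -9.1652 or x = 9.1652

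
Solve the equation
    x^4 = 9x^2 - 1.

Let u = x^2. The equation becomes u^2 - 9u + 1 = 0.
By the quadratic formula, u = sqrt(77)/2 + 9/2 or u = 9/2 - sqrt(77)/2.
x^2 = sqrt(77)/2 + 9/2 gives x = +/-sqrt(sqrt(77)/2 + 9/2) ~= +/-2.9812.
x^2 = 9/2 - sqrt(77)/2 gives x = +/-sqrt(9/2 - sqrt(77)/2) ~= +/-0.3354.

x = -2.9812 or x = -0.3354 or x = 0.3354 or x = 2.9812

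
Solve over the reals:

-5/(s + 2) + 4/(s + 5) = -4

Multiply both sides by (s + 2)(s + 5):
-5(s + 5) + 4(s + 2) = -4(s + 2)(s + 5).
Expand and collect terms: -4s² - 27s - 23 = 0.
Factor or apply the quadratic formula: s = -5.75 or s = -1.
Neither value makes a denominator zero (s ≠ -2, s ≠ -5), so both are valid.

s = -5.75 or s = -1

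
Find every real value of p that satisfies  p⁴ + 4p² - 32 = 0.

Let u = p². The equation becomes u² + 4u - 32 = 0.
Factor: (u + 8)(u - 4) = 0, so u = -8 or u = 4.
p² = -8 < 0 has no real solution.
p² = 4 gives p = ±2.

p = -2 or p = 2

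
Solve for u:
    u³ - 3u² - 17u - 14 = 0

Possible rational roots are divisors of -14. Testing u = -2 gives 0, so (u + 2) is a factor.
Divide: u³ - 3u² - 17u - 14 = (u + 2)(u² - 5u - 7).
Apply the quadratic formula to u² - 5u - 7 = 0: u = (5 ± √53)/2, i.e. u ≈ 6.1401 or u ≈ -1.1401.

u = -2 or u = -1.1401 or u = 6.1401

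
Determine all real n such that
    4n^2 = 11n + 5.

Rearrange to standard form: 4n^2 - 11n - 5 = 0.
Discriminant: (-11)^2 - 4*4*(-5) = 201.
Quadratic formula: n = (11 +/- sqrt(201)) / 8.
So n = 11/8 + sqrt(201)/8 ~= 3.1472 or n = 11/8 - sqrt(201)/8 ~= -0.3972.

n = -0.3972 or n = 3.1472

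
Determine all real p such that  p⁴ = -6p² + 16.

p = -1.4142 or p = 1.4142

Let u = p². The equation becomes u² + 6u - 16 = 0.
Factor: (u - 2)(u + 8) = 0, so u = 2 or u = -8.
p² = 2 gives p = ±√(2) ≈ ±1.4142.
p² = -8 < 0 has no real solution.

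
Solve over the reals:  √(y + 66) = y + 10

y = -2

Square both sides: y + 66 = (y + 10)².
Expand and rearrange: y² + 19y + 34 = 0.
Solving gives y = -2 or y = -17.
Check each candidate in the original equation:
  y = -2: √(64) = 8, while y + 10 = 8 — valid.
  y = -17: √(49) = 7, while y + 10 = -7 — extraneous.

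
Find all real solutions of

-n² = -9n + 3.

Rearrange to standard form: -n² + 9n - 3 = 0.
Discriminant: (9)² − 4·(-1)·(-3) = 69.
Quadratic formula: n = (-9 ± √69) / (-2).
So n = 9/2 - √(69)/2 ≈ 0.3467 or n = √(69)/2 + 9/2 ≈ 8.6533.

n = 0.3467 or n = 8.6533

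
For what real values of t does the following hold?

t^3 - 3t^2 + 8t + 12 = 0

Possible rational roots are divisors of 12. Testing t = -1 gives 0, so (t + 1) is a factor.
Divide: t^3 - 3t^2 + 8t + 12 = (t + 1)(t^2 - 4t + 12).
The quadratic t^2 - 4t + 12 has discriminant -32 < 0, so no further real roots.

t = -1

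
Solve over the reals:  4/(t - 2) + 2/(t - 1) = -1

Multiply both sides by (t - 2)(t - 1):
4(t - 1) + 2(t - 2) = -(t - 2)(t - 1).
Expand and collect terms: -t² - 3t + 6 = 0.
By the quadratic formula, t = (3 ± √33) / -2, so t ≈ -4.3723 or t ≈ 1.3723.
Neither value makes a denominator zero (t ≠ 2, t ≠ 1), so both are valid.

t = -4.3723 or t = 1.3723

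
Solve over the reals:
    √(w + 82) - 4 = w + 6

Isolate the radical: √(w + 82) = w + 10.
Square both sides: w + 82 = (w + 10)².
Expand and rearrange: w² + 19w + 18 = 0.
Solving gives w = -1 or w = -18.
Check each candidate in the original equation:
  w = -1: √(81) = 9, while w + 10 = 9 — valid.
  w = -18: √(64) = 8, while w + 10 = -8 — extraneous.

w = -1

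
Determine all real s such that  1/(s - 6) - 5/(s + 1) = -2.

s = 1.8417 or s = 5.1583

Multiply both sides by (s - 6)(s + 1):
(s + 1) - 5(s - 6) = -2(s - 6)(s + 1).
Expand and collect terms: -2s² + 14s - 19 = 0.
By the quadratic formula, s = (-14 ± √44) / -4, so s ≈ 1.8417 or s ≈ 5.1583.
Neither value makes a denominator zero (s ≠ 6, s ≠ -1), so both are valid.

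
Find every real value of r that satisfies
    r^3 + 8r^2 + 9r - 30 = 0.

Possible rational roots are divisors of -30. Testing r = -5 gives 0, so (r + 5) is a factor.
Divide: r^3 + 8r^2 + 9r - 30 = (r + 5)(r^2 + 3r - 6).
Apply the quadratic formula to r^2 + 3r - 6 = 0: r = (-3 +/- sqrt(33))/2, i.e. r ~= 1.3723 or r ~= -4.3723.

r = -5 or r = -4.3723 or r = 1.3723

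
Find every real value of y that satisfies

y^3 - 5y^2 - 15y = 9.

y = -1.2426 or y = -1 or y = 7.2426

Rearrange: y^3 - 5y^2 - 15y - 9 = 0.
Possible rational roots are divisors of -9. Testing y = -1 gives 0, so (y + 1) is a factor.
Divide: y^3 - 5y^2 - 15y - 9 = (y + 1)(y^2 - 6y - 9).
Apply the quadratic formula to y^2 - 6y - 9 = 0: y = (6 +/- sqrt(72))/2, i.e. y ~= 7.2426 or y ~= -1.2426.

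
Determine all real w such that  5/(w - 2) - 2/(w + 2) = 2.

Multiply both sides by (w - 2)(w + 2):
5(w + 2) - 2(w - 2) = 2(w - 2)(w + 2).
Expand and collect terms: 2w^2 - 3w - 22 = 0.
By the quadratic formula, w = (3 +/- sqrt(185)) / 4, so w ~= 4.1504 or w ~= -2.6504.
Neither value makes a denominator zero (w != 2, w != -2), so both are valid.

w = -2.6504 or w = 4.1504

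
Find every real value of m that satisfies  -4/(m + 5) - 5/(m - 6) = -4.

Multiply both sides by (m + 5)(m - 6):
-4(m - 6) - 5(m + 5) = -4(m + 5)(m - 6).
Expand and collect terms: -4m^2 + 13m + 121 = 0.
By the quadratic formula, m = (-13 +/- sqrt(2105)) / -8, so m ~= -4.11 or m ~= 7.36.
Neither value makes a denominator zero (m != -5, m != 6), so both are valid.

m = -4.11 or m = 7.36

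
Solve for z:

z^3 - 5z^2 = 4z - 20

z = -2 or z = 2 or z = 5

Rearrange: z^3 - 5z^2 - 4z + 20 = 0.
Possible rational roots are divisors of 20. Testing z = -2 gives 0, so (z + 2) is a factor.
Divide: z^3 - 5z^2 - 4z + 20 = (z + 2)(z^2 - 7z + 10).
Factor the quadratic: z = 5 or z = 2.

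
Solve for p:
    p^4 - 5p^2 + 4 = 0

p = -2 or p = -1 or p = 1 or p = 2

Let u = p^2. The equation becomes u^2 - 5u + 4 = 0.
Factor: (u - 4)(u - 1) = 0, so u = 4 or u = 1.
p^2 = 4 gives p = +/-2.
p^2 = 1 gives p = +/-1.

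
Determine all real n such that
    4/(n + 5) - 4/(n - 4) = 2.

Multiply both sides by (n + 5)(n - 4):
4(n - 4) - 4(n + 5) = 2(n + 5)(n - 4).
Expand and collect terms: 2n² + 2n - 4 = 0.
Factor or apply the quadratic formula: n = 1 or n = -2.
Neither value makes a denominator zero (n ≠ -5, n ≠ 4), so both are valid.

n = -2 or n = 1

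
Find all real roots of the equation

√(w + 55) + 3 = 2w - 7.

w = 9

Isolate the radical: √(w + 55) = 2w - 10.
Square both sides: w + 55 = (2w - 10)².
Expand and rearrange: 4w² - 41w + 45 = 0.
Solving gives w = 9 or w = 1.25.
Check each candidate in the original equation:
  w = 9: √(64) = 8, while 2w - 10 = 8 — valid.
  w = 1.25: √(56.25) = 7.5, while 2w - 10 = -7.5 — extraneous.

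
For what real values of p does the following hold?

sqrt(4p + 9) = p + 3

Square both sides: 4p + 9 = (p + 3)^2.
Expand and rearrange: p^2 + 2p = 0.
Solving gives p = 0 or p = -2.
Check each candidate in the original equation:
  p = 0: sqrt(9) = 3, while p + 3 = 3 — valid.
  p = -2: sqrt(1) = 1, while p + 3 = 1 — valid.

p = -2 or p = 0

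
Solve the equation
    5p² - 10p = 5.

p = -0.4142 or p = 2.4142

Rearrange to standard form: 5p² - 10p - 5 = 0.
Discriminant: (-10)² − 4·5·(-5) = 200.
Quadratic formula: p = (10 ± √200) / 10.
So p = 1 + √(2) ≈ 2.4142 or p = 1 - √(2) ≈ -0.4142.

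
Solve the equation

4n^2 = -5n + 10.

Rearrange to standard form: 4n^2 + 5n - 10 = 0.
Discriminant: (5)^2 - 4*4*(-10) = 185.
Quadratic formula: n = (-5 +/- sqrt(185)) / 8.
So n = -5/8 + sqrt(185)/8 ~= 1.0752 or n = -sqrt(185)/8 - 5/8 ~= -2.3252.

n = -2.3252 or n = 1.0752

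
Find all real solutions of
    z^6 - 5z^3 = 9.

z = -1.1201 or z = 1.8571

Let u = z^3. The equation becomes u^2 - 5u - 9 = 0.
By the quadratic formula, u = 5/2 + sqrt(61)/2 or u = 5/2 - sqrt(61)/2.
z^3 = 5/2 + sqrt(61)/2 gives z = (5/2 + sqrt(61)/2)^(1/3) ~= 1.8571.
z^3 = 5/2 - sqrt(61)/2 gives z = -(-5/2 + sqrt(61)/2)^(1/3) ~= -1.1201.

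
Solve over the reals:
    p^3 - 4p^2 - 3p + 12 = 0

p = -1.7321 or p = 1.7321 or p = 4

Possible rational roots are divisors of 12. Testing p = 4 gives 0, so (p - 4) is a factor.
Divide: p^3 - 4p^2 - 3p + 12 = (p - 4)(p^2 - 3).
Apply the quadratic formula to p^2 - 3 = 0: p = (0 +/- sqrt(12))/2, i.e. p ~= 1.7321 or p ~= -1.7321.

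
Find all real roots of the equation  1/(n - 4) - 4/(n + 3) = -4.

n = -1.9562 or n = 3.7062

Multiply both sides by (n - 4)(n + 3):
(n + 3) - 4(n - 4) = -4(n - 4)(n + 3).
Expand and collect terms: -4n^2 + 7n + 29 = 0.
By the quadratic formula, n = (-7 +/- sqrt(513)) / -8, so n ~= -1.9562 or n ~= 3.7062.
Neither value makes a denominator zero (n != 4, n != -3), so both are valid.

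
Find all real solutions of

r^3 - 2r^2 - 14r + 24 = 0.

r = -3.6458 or r = 1.6458 or r = 4

Possible rational roots are divisors of 24. Testing r = 4 gives 0, so (r - 4) is a factor.
Divide: r^3 - 2r^2 - 14r + 24 = (r - 4)(r^2 + 2r - 6).
Apply the quadratic formula to r^2 + 2r - 6 = 0: r = (-2 +/- sqrt(28))/2, i.e. r ~= 1.6458 or r ~= -3.6458.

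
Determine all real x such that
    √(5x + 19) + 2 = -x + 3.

x = -2

Isolate the radical: √(5x + 19) = -x + 1.
Square both sides: 5x + 19 = (-x + 1)².
Expand and rearrange: x² - 7x - 18 = 0.
Solving gives x = 9 or x = -2.
Check each candidate in the original equation:
  x = 9: √(64) = 8, while -x + 1 = -8 — extraneous.
  x = -2: √(9) = 3, while -x + 1 = 3 — valid.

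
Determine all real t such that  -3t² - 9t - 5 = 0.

t = -2.2638 or t = -0.7362

Discriminant: (-9)² − 4·(-3)·(-5) = 21.
Quadratic formula: t = (9 ± √21) / (-6).
So t = -3/2 - √(21)/6 ≈ -2.2638 or t = -3/2 + √(21)/6 ≈ -0.7362.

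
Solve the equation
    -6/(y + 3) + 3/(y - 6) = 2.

Multiply both sides by (y + 3)(y - 6):
-6(y - 6) + 3(y + 3) = 2(y + 3)(y - 6).
Expand and collect terms: 2y^2 - 3y - 81 = 0.
By the quadratic formula, y = (3 +/- sqrt(657)) / 4, so y ~= 7.158 or y ~= -5.658.
Neither value makes a denominator zero (y != -3, y != 6), so both are valid.

y = -5.658 or y = 7.158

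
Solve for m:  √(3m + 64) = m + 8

Square both sides: 3m + 64 = (m + 8)².
Expand and rearrange: m² + 13m = 0.
Solving gives m = 0 or m = -13.
Check each candidate in the original equation:
  m = 0: √(64) = 8, while m + 8 = 8 — valid.
  m = -13: √(25) = 5, while m + 8 = -5 — extraneous.

m = 0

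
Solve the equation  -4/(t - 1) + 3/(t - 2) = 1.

Multiply both sides by (t - 1)(t - 2):
-4(t - 2) + 3(t - 1) = (t - 1)(t - 2).
Expand and collect terms: t^2 - 2t - 3 = 0.
Factor or apply the quadratic formula: t = 3 or t = -1.
Neither value makes a denominator zero (t != 1, t != 2), so both are valid.

t = -1 or t = 3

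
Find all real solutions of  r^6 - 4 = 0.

r = -1.2599 or r = 1.2599

Let u = r^3. The equation becomes u^2 - 4 = 0.
Factor: (u + 2)(u - 2) = 0, so u = -2 or u = 2.
r^3 = -2 gives r = -(2)^(1/3) ~= -1.2599.
r^3 = 2 gives r = (2)^(1/3) ~= 1.2599.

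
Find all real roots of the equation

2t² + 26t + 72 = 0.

Factor: 2(t + 4)(t + 9) = 0.
So t = -4 or t = -9.

t = -9 or t = -4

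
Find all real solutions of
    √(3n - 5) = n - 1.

Square both sides: 3n - 5 = (n - 1)².
Expand and rearrange: n² - 5n + 6 = 0.
Solving gives n = 3 or n = 2.
Check each candidate in the original equation:
  n = 3: √(4) = 2, while n - 1 = 2 — valid.
  n = 2: √(1) = 1, while n - 1 = 1 — valid.

n = 2 or n = 3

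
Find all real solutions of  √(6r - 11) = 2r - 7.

r = 6

Square both sides: 6r - 11 = (2r - 7)².
Expand and rearrange: 4r² - 34r + 60 = 0.
Solving gives r = 6 or r = 2.5.
Check each candidate in the original equation:
  r = 6: √(25) = 5, while 2r - 7 = 5 — valid.
  r = 2.5: √(4) = 2, while 2r - 7 = -2 — extraneous.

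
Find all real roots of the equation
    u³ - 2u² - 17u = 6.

u = -3 or u = -0.3723 or u = 5.3723

Rearrange: u³ - 2u² - 17u - 6 = 0.
Possible rational roots are divisors of -6. Testing u = -3 gives 0, so (u + 3) is a factor.
Divide: u³ - 2u² - 17u - 6 = (u + 3)(u² - 5u - 2).
Apply the quadratic formula to u² - 5u - 2 = 0: u = (5 ± √33)/2, i.e. u ≈ 5.3723 or u ≈ -0.3723.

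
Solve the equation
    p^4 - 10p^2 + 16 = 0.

p = -2.8284 or p = -1.4142 or p = 1.4142 or p = 2.8284

Let u = p^2. The equation becomes u^2 - 10u + 16 = 0.
Factor: (u - 2)(u - 8) = 0, so u = 2 or u = 8.
p^2 = 2 gives p = +/-sqrt(2) ~= +/-1.4142.
p^2 = 8 gives p = +/-2*sqrt(2) ~= +/-2.8284.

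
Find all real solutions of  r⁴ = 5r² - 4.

r = -2 or r = -1 or r = 1 or r = 2

Let u = r². The equation becomes u² - 5u + 4 = 0.
Factor: (u - 4)(u - 1) = 0, so u = 4 or u = 1.
r² = 4 gives r = ±2.
r² = 1 gives r = ±1.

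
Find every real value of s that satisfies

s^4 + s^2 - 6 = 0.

s = -1.4142 or s = 1.4142

Let u = s^2. The equation becomes u^2 + u - 6 = 0.
Factor: (u + 3)(u - 2) = 0, so u = -3 or u = 2.
s^2 = -3 < 0 has no real solution.
s^2 = 2 gives s = +/-sqrt(2) ~= +/-1.4142.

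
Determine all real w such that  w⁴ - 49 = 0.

Let u = w². The equation becomes u² - 49 = 0.
Factor: (u + 7)(u - 7) = 0, so u = -7 or u = 7.
w² = -7 < 0 has no real solution.
w² = 7 gives w = ±√(7) ≈ ±2.6458.

w = -2.6458 or w = 2.6458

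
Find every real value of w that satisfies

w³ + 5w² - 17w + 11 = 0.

Possible rational roots are divisors of 11. Testing w = 1 gives 0, so (w - 1) is a factor.
Divide: w³ + 5w² - 17w + 11 = (w - 1)(w² + 6w - 11).
Apply the quadratic formula to w² + 6w - 11 = 0: w = (-6 ± √80)/2, i.e. w ≈ 1.4721 or w ≈ -7.4721.

w = -7.4721 or w = 1 or w = 1.4721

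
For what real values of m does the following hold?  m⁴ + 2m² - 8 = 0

m = -1.4142 or m = 1.4142

Let u = m². The equation becomes u² + 2u - 8 = 0.
Factor: (u - 2)(u + 4) = 0, so u = 2 or u = -4.
m² = 2 gives m = ±√(2) ≈ ±1.4142.
m² = -4 < 0 has no real solution.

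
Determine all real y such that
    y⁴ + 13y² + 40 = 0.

No real solutions.

Let u = y². The equation becomes u² + 13u + 40 = 0.
Factor: (u + 5)(u + 8) = 0, so u = -5 or u = -8.
y² = -5 < 0 has no real solution.
y² = -8 < 0 has no real solution.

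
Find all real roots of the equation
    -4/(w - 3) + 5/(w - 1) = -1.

w = -1.7016 or w = 4.7016

Multiply both sides by (w - 3)(w - 1):
-4(w - 1) + 5(w - 3) = -(w - 3)(w - 1).
Expand and collect terms: -w^2 + 3w + 8 = 0.
By the quadratic formula, w = (-3 +/- sqrt(41)) / -2, so w ~= -1.7016 or w ~= 4.7016.
Neither value makes a denominator zero (w != 3, w != 1), so both are valid.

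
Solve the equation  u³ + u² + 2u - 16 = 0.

Possible rational roots are divisors of -16. Testing u = 2 gives 0, so (u - 2) is a factor.
Divide: u³ + u² + 2u - 16 = (u - 2)(u² + 3u + 8).
The quadratic u² + 3u + 8 has discriminant -23 < 0, so no further real roots.

u = 2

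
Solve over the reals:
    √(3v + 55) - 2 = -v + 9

Isolate the radical: √(3v + 55) = -v + 11.
Square both sides: 3v + 55 = (-v + 11)².
Expand and rearrange: v² - 25v + 66 = 0.
Solving gives v = 22 or v = 3.
Check each candidate in the original equation:
  v = 22: √(121) = 11, while -v + 11 = -11 — extraneous.
  v = 3: √(64) = 8, while -v + 11 = 8 — valid.

v = 3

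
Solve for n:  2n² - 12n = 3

Rearrange to standard form: 2n² - 12n - 3 = 0.
Discriminant: (-12)² − 4·2·(-3) = 168.
Quadratic formula: n = (12 ± √168) / 4.
So n = 3 + √(42)/2 ≈ 6.2404 or n = 3 - √(42)/2 ≈ -0.2404.

n = -0.2404 or n = 6.2404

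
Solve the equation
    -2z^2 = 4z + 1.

Rearrange to standard form: -2z^2 - 4z - 1 = 0.
Discriminant: (-4)^2 - 4*(-2)*(-1) = 8.
Quadratic formula: z = (4 +/- sqrt(8)) / (-4).
So z = -1 - sqrt(2)/2 ~= -1.7071 or z = -1 + sqrt(2)/2 ~= -0.2929.

z = -1.7071 or z = -0.2929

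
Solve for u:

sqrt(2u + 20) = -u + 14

u = 8

Square both sides: 2u + 20 = (-u + 14)^2.
Expand and rearrange: u^2 - 30u + 176 = 0.
Solving gives u = 22 or u = 8.
Check each candidate in the original equation:
  u = 22: sqrt(64) = 8, while -u + 14 = -8 — extraneous.
  u = 8: sqrt(36) = 6, while -u + 14 = 6 — valid.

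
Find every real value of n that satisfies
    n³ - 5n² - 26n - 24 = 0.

n = -2 or n = -1.4244 or n = 8.4244

Possible rational roots are divisors of -24. Testing n = -2 gives 0, so (n + 2) is a factor.
Divide: n³ - 5n² - 26n - 24 = (n + 2)(n² - 7n - 12).
Apply the quadratic formula to n² - 7n - 12 = 0: n = (7 ± √97)/2, i.e. n ≈ 8.4244 or n ≈ -1.4244.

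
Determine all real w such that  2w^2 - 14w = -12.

Bring every term to one side: 2w^2 - 14w + 12 = 0.
Factor: 2(w - 1)(w - 6) = 0.
So w = 1 or w = 6.

w = 1 or w = 6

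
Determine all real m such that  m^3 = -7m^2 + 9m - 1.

Rearrange: m^3 + 7m^2 - 9m + 1 = 0.
Possible rational roots are divisors of 1. Testing m = 1 gives 0, so (m - 1) is a factor.
Divide: m^3 + 7m^2 - 9m + 1 = (m - 1)(m^2 + 8m - 1).
Apply the quadratic formula to m^2 + 8m - 1 = 0: m = (-8 +/- sqrt(68))/2, i.e. m ~= 0.1231 or m ~= -8.1231.

m = -8.1231 or m = 0.1231 or m = 1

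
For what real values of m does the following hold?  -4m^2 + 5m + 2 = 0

Discriminant: (5)^2 - 4*(-4)*2 = 57.
Quadratic formula: m = (-5 +/- sqrt(57)) / (-8).
So m = 5/8 - sqrt(57)/8 ~= -0.3187 or m = 5/8 + sqrt(57)/8 ~= 1.5687.

m = -0.3187 or m = 1.5687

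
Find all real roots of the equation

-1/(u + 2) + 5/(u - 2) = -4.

Multiply both sides by (u + 2)(u - 2):
-(u - 2) + 5(u + 2) = -4(u + 2)(u - 2).
Expand and collect terms: -4u^2 - 4u + 4 = 0.
By the quadratic formula, u = (4 +/- sqrt(80)) / -8, so u ~= -1.618 or u ~= 0.618.
Neither value makes a denominator zero (u != -2, u != 2), so both are valid.

u = -1.618 or u = 0.618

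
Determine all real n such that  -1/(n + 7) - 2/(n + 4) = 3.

n = -7.4142 or n = -4.5858

Multiply both sides by (n + 7)(n + 4):
-(n + 4) - 2(n + 7) = 3(n + 7)(n + 4).
Expand and collect terms: 3n² + 36n + 102 = 0.
By the quadratic formula, n = (-36 ± √72) / 6, so n ≈ -4.5858 or n ≈ -7.4142.
Neither value makes a denominator zero (n ≠ -7, n ≠ -4), so both are valid.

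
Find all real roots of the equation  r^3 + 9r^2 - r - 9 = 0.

Possible rational roots are divisors of -9. Testing r = -1 gives 0, so (r + 1) is a factor.
Divide: r^3 + 9r^2 - r - 9 = (r + 1)(r^2 + 8r - 9).
Factor the quadratic: r = 1 or r = -9.

r = -9 or r = -1 or r = 1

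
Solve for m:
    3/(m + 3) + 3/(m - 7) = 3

m = -2.099 or m = 8.099

Multiply both sides by (m + 3)(m - 7):
3(m - 7) + 3(m + 3) = 3(m + 3)(m - 7).
Expand and collect terms: 3m² - 18m - 51 = 0.
By the quadratic formula, m = (18 ± √936) / 6, so m ≈ 8.099 or m ≈ -2.099.
Neither value makes a denominator zero (m ≠ -3, m ≠ 7), so both are valid.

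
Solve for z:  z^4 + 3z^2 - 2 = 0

Let u = z^2. The equation becomes u^2 + 3u - 2 = 0.
By the quadratic formula, u = -3/2 + sqrt(17)/2 or u = -sqrt(17)/2 - 3/2.
z^2 = -3/2 + sqrt(17)/2 gives z = +/-sqrt(-3/2 + sqrt(17)/2) ~= +/-0.7494.
z^2 = -sqrt(17)/2 - 3/2 < 0 has no real solution.

z = -0.7494 or z = 0.7494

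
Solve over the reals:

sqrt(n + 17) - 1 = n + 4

Isolate the radical: sqrt(n + 17) = n + 5.
Square both sides: n + 17 = (n + 5)^2.
Expand and rearrange: n^2 + 9n + 8 = 0.
Solving gives n = -1 or n = -8.
Check each candidate in the original equation:
  n = -1: sqrt(16) = 4, while n + 5 = 4 — valid.
  n = -8: sqrt(9) = 3, while n + 5 = -3 — extraneous.

n = -1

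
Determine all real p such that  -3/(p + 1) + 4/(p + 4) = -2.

p = -5.5 or p = 0

Multiply both sides by (p + 1)(p + 4):
-3(p + 4) + 4(p + 1) = -2(p + 1)(p + 4).
Expand and collect terms: -2p² - 11p = 0.
Factor or apply the quadratic formula: p = -5.5 or p = 0.
Neither value makes a denominator zero (p ≠ -1, p ≠ -4), so both are valid.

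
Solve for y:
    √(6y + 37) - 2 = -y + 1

Isolate the radical: √(6y + 37) = -y + 3.
Square both sides: 6y + 37 = (-y + 3)².
Expand and rearrange: y² - 12y - 28 = 0.
Solving gives y = 14 or y = -2.
Check each candidate in the original equation:
  y = 14: √(121) = 11, while -y + 3 = -11 — extraneous.
  y = -2: √(25) = 5, while -y + 3 = 5 — valid.

y = -2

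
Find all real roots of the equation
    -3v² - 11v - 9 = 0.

Discriminant: (-11)² − 4·(-3)·(-9) = 13.
Quadratic formula: v = (11 ± √13) / (-6).
So v = -11/6 - √(13)/6 ≈ -2.4343 or v = -11/6 + √(13)/6 ≈ -1.2324.

v = -2.4343 or v = -1.2324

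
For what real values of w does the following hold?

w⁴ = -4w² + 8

w = -1.21 or w = 1.21

Let u = w². The equation becomes u² + 4u - 8 = 0.
By the quadratic formula, u = -2 + 2·√(3) or u = -2·√(3) - 2.
w² = -2 + 2·√(3) gives w = ±√(-2 + 2·√(3)) ≈ ±1.21.
w² = -2·√(3) - 2 < 0 has no real solution.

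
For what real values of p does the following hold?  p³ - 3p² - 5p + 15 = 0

Possible rational roots are divisors of 15. Testing p = 3 gives 0, so (p - 3) is a factor.
Divide: p³ - 3p² - 5p + 15 = (p - 3)(p² - 5).
Apply the quadratic formula to p² - 5 = 0: p = (0 ± √20)/2, i.e. p ≈ 2.2361 or p ≈ -2.2361.

p = -2.2361 or p = 2.2361 or p = 3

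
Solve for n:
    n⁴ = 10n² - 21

Let u = n². The equation becomes u² - 10u + 21 = 0.
Factor: (u - 7)(u - 3) = 0, so u = 7 or u = 3.
n² = 7 gives n = ±√(7) ≈ ±2.6458.
n² = 3 gives n = ±√(3) ≈ ±1.7321.

n = -2.6458 or n = -1.7321 or n = 1.7321 or n = 2.6458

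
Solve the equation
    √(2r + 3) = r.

r = 3

Square both sides: 2r + 3 = (r)².
Expand and rearrange: r² - 2r - 3 = 0.
Solving gives r = 3 or r = -1.
Check each candidate in the original equation:
  r = 3: √(9) = 3, while r = 3 — valid.
  r = -1: √(1) = 1, while r = -1 — extraneous.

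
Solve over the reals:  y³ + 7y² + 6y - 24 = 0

Possible rational roots are divisors of -24. Testing y = -4 gives 0, so (y + 4) is a factor.
Divide: y³ + 7y² + 6y - 24 = (y + 4)(y² + 3y - 6).
Apply the quadratic formula to y² + 3y - 6 = 0: y = (-3 ± √33)/2, i.e. y ≈ 1.3723 or y ≈ -4.3723.

y = -4.3723 or y = -4 or y = 1.3723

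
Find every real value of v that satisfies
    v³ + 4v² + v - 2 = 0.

Possible rational roots are divisors of -2. Testing v = -1 gives 0, so (v + 1) is a factor.
Divide: v³ + 4v² + v - 2 = (v + 1)(v² + 3v - 2).
Apply the quadratic formula to v² + 3v - 2 = 0: v = (-3 ± √17)/2, i.e. v ≈ 0.5616 or v ≈ -3.5616.

v = -3.5616 or v = -1 or v = 0.5616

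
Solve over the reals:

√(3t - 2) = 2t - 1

Square both sides: 3t - 2 = (2t - 1)².
Expand and rearrange: 4t² - 7t + 3 = 0.
Solving gives t = 1 or t = 0.75.
Check each candidate in the original equation:
  t = 1: √(1) = 1, while 2t - 1 = 1 — valid.
  t = 0.75: √(0.25) = 0.5, while 2t - 1 = 0.5 — valid.

t = 0.75 or t = 1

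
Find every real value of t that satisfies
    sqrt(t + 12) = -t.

Square both sides: t + 12 = (-t)^2.
Expand and rearrange: t^2 - t - 12 = 0.
Solving gives t = 4 or t = -3.
Check each candidate in the original equation:
  t = 4: sqrt(16) = 4, while -t = -4 — extraneous.
  t = -3: sqrt(9) = 3, while -t = 3 — valid.

t = -3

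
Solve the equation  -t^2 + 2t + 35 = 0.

Factor: -1(t + 5)(t - 7) = 0.
So t = -5 or t = 7.

t = -5 or t = 7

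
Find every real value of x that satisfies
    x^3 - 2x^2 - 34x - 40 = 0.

x = -4 or x = -1.3589 or x = 7.3589

Possible rational roots are divisors of -40. Testing x = -4 gives 0, so (x + 4) is a factor.
Divide: x^3 - 2x^2 - 34x - 40 = (x + 4)(x^2 - 6x - 10).
Apply the quadratic formula to x^2 - 6x - 10 = 0: x = (6 +/- sqrt(76))/2, i.e. x ~= 7.3589 or x ~= -1.3589.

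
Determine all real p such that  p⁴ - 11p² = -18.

p = -3 or p = -1.4142 or p = 1.4142 or p = 3

Let u = p². The equation becomes u² - 11u + 18 = 0.
Factor: (u - 2)(u - 9) = 0, so u = 2 or u = 9.
p² = 2 gives p = ±√(2) ≈ ±1.4142.
p² = 9 gives p = ±3.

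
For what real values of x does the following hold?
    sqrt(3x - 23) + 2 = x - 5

x = 8 or x = 9

Isolate the radical: sqrt(3x - 23) = x - 7.
Square both sides: 3x - 23 = (x - 7)^2.
Expand and rearrange: x^2 - 17x + 72 = 0.
Solving gives x = 9 or x = 8.
Check each candidate in the original equation:
  x = 9: sqrt(4) = 2, while x - 7 = 2 — valid.
  x = 8: sqrt(1) = 1, while x - 7 = 1 — valid.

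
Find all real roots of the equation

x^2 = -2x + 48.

x = -8 or x = 6

Bring every term to one side: x^2 + 2x - 48 = 0.
Factor: (x + 8)(x - 6) = 0.
So x = -8 or x = 6.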